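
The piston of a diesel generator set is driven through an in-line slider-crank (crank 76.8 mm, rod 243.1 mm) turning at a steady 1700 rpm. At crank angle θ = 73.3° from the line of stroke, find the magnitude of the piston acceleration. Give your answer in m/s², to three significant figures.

32.6

ω = 2π·1700/60 = 178 rad/s
x(θ) = r cosθ + √(L² − r² sin²θ); with ω constant, a = ω²·d²x/dθ².
d²x/dθ² = −r cosθ − r²(cos2θ)/√u − r⁴ sin²2θ/(4u^{3/2}),  u = L² − r² sin²θ = 0.0536864 m².
Substituting r = 0.0768 m, L = 0.2431 m, θ = 73.3°: d²x/dθ² = -0.0010293 m.
a = ω²·d²x/dθ² = (178)²·(-0.0010293) = -32.62 m/s²;  |a| = 32.62 m/s².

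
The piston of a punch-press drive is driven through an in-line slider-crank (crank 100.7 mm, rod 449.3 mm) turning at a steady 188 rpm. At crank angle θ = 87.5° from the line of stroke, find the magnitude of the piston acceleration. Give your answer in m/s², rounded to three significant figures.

ω = 2π·188/60 = 19.69 rad/s
x(θ) = r cosθ + √(L² − r² sin²θ); with ω constant, a = ω²·d²x/dθ².
d²x/dθ² = −r cosθ − r²(cos2θ)/√u − r⁴ sin²2θ/(4u^{3/2}),  u = L² − r² sin²θ = 0.191749 m².
Substituting r = 0.1007 m, L = 0.4493 m, θ = 87.5°: d²x/dθ² = +0.018675 m.
a = ω²·d²x/dθ² = (19.69)²·(+0.018675) = +7.2381 m/s²;  |a| = 7.2381 m/s².

7.24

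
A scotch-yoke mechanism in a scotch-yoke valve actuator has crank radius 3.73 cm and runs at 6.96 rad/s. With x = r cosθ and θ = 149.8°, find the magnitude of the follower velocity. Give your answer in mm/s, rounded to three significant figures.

ω = 6.96 rad/s
x = r cosθ ⇒ ẋ = −rω sinθ.
|v| = rω|sinθ| = 0.0373·6.96·|sin 149.8°| = 0.13059 m/s = 130.59 mm/s.

131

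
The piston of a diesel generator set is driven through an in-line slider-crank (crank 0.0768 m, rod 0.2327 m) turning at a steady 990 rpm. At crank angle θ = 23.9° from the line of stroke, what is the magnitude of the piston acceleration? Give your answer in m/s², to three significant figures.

944

ω = 2π·990/60 = 103.7 rad/s
x(θ) = r cosθ + √(L² − r² sin²θ); with ω constant, a = ω²·d²x/dθ².
d²x/dθ² = −r cosθ − r²(cos2θ)/√u − r⁴ sin²2θ/(4u^{3/2}),  u = L² − r² sin²θ = 0.0531812 m².
Substituting r = 0.0768 m, L = 0.2327 m, θ = 23.9°: d²x/dθ² = -0.087784 m.
a = ω²·d²x/dθ² = (103.7)²·(-0.087784) = -943.51 m/s²;  |a| = 943.51 m/s².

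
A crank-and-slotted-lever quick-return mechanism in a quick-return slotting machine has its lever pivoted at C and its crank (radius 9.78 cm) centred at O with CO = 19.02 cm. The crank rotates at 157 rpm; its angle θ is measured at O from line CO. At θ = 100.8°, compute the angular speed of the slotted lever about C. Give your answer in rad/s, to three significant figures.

2.58

ω = 16.44 rad/s (from 157 rpm).
Crank pin A relative to C: A = (d + r cosθ, r sinθ); lever angle φ = atan2(r sinθ, d + r cosθ).
Differentiating tanφ: φ̇ = rω(d cosθ + r)/(d² + r² + 2dr cosθ).
d² + r² + 2dr cosθ = |CA|² = 0.0387697 m²;  d cosθ + r = +0.06216 m.
|ω_lever| = |0.0978·16.44·+0.06216| / 0.0387697 = 2.578 rad/s.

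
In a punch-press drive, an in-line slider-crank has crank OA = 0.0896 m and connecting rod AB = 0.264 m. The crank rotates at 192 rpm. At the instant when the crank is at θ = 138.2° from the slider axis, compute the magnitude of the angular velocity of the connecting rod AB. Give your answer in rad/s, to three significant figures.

ω = 20.11 rad/s (converted from 192 rpm).
The rod makes angle φ with the slider axis where L sinφ = r sinθ; differentiating, L cosφ·φ̇ = r ω cosθ.
L cosφ = √(L² − r² sin²θ) = 0.25716 m.
|ω_rod| = r ω |cosθ| / √(L² − r² sin²θ) = 0.0896·20.11·0.74548/0.25716 = 5.2225 rad/s.

5.22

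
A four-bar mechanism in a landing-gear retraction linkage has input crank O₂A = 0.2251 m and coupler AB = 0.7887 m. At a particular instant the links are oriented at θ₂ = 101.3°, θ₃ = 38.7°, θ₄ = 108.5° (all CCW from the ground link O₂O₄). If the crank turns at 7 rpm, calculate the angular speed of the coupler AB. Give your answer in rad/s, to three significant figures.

0.0279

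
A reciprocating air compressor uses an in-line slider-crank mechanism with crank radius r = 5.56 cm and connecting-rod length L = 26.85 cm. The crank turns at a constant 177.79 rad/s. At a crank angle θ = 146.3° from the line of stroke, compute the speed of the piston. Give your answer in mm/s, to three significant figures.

4530

ω = 177.8 rad/s
For an in-line slider-crank, x = r cosθ + √(L² − r² sin²θ), so v = −rω sinθ·[1 + r cosθ/√(L² − r² sin²θ)].
With r = 0.0556 m, L = 0.2685 m, θ = 146.3°: √(L² − r² sin²θ) = 0.26672 m.
v = −0.0556·177.8·0.55484·[1 + 0.0556·-0.83195/0.26672] = -4.5335 m/s.
|v| = 4.5335 m/s = 4533.5 mm/s.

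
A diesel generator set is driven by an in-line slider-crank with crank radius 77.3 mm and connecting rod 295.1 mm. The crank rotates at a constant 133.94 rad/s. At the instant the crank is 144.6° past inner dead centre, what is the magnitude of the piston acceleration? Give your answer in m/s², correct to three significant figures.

ω = 133.9 rad/s
x(θ) = r cosθ + √(L² − r² sin²θ); with ω constant, a = ω²·d²x/dθ².
d²x/dθ² = −r cosθ − r²(cos2θ)/√u − r⁴ sin²2θ/(4u^{3/2}),  u = L² − r² sin²θ = 0.0850789 m².
Substituting r = 0.0773 m, L = 0.2951 m, θ = 144.6°: d²x/dθ² = +0.055952 m.
a = ω²·d²x/dθ² = (133.9)²·(+0.055952) = +1003.8 m/s²;  |a| = 1003.8 m/s².

1000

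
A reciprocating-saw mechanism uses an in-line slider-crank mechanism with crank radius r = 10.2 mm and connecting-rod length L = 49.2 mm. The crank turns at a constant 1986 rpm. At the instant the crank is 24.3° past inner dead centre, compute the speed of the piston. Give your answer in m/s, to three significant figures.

ω = 2π·1986/60 = 208 rad/s
For an in-line slider-crank, x = r cosθ + √(L² − r² sin²θ), so v = −rω sinθ·[1 + r cosθ/√(L² − r² sin²θ)].
With r = 0.0102 m, L = 0.0492 m, θ = 24.3°: √(L² − r² sin²θ) = 0.049021 m.
v = −0.0102·208·0.41151·[1 + 0.0102·0.91140/0.049021] = -1.0385 m/s.
|v| = 1.0385 m/s.

1.04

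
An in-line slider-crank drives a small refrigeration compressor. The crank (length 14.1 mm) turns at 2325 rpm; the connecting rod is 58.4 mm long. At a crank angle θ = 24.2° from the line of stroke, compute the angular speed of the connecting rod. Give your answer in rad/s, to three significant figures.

53.9

ω = 243.5 rad/s (converted from 2325 rpm).
The rod makes angle φ with the slider axis where L sinφ = r sinθ; differentiating, L cosφ·φ̇ = r ω cosθ.
L cosφ = √(L² − r² sin²θ) = 0.058113 m.
|ω_rod| = r ω |cosθ| / √(L² − r² sin²θ) = 0.0141·243.5·0.91212/0.058113 = 53.882 rad/s.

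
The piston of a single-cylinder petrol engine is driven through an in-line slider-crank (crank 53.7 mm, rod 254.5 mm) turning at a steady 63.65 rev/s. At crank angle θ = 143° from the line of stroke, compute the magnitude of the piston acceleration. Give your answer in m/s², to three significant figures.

6340

ω = 2π·63.6 = 399.9 rad/s
x(θ) = r cosθ + √(L² − r² sin²θ); with ω constant, a = ω²·d²x/dθ².
d²x/dθ² = −r cosθ − r²(cos2θ)/√u − r⁴ sin²2θ/(4u^{3/2}),  u = L² − r² sin²θ = 0.0637258 m².
Substituting r = 0.0537 m, L = 0.2545 m, θ = 143°: d²x/dθ² = +0.039619 m.
a = ω²·d²x/dθ² = (399.9)²·(+0.039619) = +6336.6 m/s²;  |a| = 6336.6 m/s².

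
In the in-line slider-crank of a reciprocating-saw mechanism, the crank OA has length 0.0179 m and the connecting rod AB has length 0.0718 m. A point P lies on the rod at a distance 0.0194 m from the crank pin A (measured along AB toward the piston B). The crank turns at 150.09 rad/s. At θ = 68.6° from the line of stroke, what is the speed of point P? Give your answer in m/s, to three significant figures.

ω = 150.1 rad/s.  Crank-pin speed |V_A| = rω = 2.6866 m/s, perpendicular to OA.
Rod angle: sinφ = −(r/L) sinθ ⇒ φ = -13.422°; ω_rod = −rω cosθ/√(L²−r²sin²θ) = -14.036 rad/s.
V_P = V_A + ω_rod × AP, with AP = 0.0194 m along the rod.
Components: V_Px = −rω sinθ − a·ω_rod·sinφ = -2.5646 m/s;  V_Py = rω cosθ + a·ω_rod·cosφ = +0.71541 m/s.
|V_P| = √(V_Px² + V_Py²) = 2.6625 m/s.

2.66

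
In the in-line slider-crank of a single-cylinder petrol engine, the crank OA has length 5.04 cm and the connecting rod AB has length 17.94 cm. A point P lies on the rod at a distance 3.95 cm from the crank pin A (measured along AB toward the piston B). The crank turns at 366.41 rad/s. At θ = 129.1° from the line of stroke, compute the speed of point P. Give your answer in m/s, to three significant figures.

ω = 366.4 rad/s.  Crank-pin speed |V_A| = rω = 18.467 m/s, perpendicular to OA.
Rod angle: sinφ = −(r/L) sinθ ⇒ φ = -12.593°; ω_rod = −rω cosθ/√(L²−r²sin²θ) = +66.521 rad/s.
V_P = V_A + ω_rod × AP, with AP = 0.0395 m along the rod.
Components: V_Px = −rω sinθ − a·ω_rod·sinφ = -13.758 m/s;  V_Py = rω cosθ + a·ω_rod·cosφ = -9.0824 m/s.
|V_P| = √(V_Px² + V_Py²) = 16.486 m/s.

16.5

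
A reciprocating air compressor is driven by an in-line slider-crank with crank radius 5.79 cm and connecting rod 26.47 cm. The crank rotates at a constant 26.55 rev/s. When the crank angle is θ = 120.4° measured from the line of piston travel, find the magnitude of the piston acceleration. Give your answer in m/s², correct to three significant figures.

987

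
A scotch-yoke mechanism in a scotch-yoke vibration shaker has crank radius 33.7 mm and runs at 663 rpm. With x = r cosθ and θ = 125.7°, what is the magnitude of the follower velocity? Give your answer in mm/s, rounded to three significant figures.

1900

ω = 69.43 rad/s (from 663 rpm).
x = r cosθ ⇒ ẋ = −rω sinθ.
|v| = rω|sinθ| = 0.0337·69.43·|sin 125.7°| = 1.9001 m/s = 1900.1 mm/s.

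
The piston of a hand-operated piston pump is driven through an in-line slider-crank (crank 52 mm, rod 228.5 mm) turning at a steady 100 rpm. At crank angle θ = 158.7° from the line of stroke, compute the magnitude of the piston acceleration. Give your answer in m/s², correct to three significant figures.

4.35

ω = 2π·100/60 = 10.47 rad/s
x(θ) = r cosθ + √(L² − r² sin²θ); with ω constant, a = ω²·d²x/dθ².
d²x/dθ² = −r cosθ − r²(cos2θ)/√u − r⁴ sin²2θ/(4u^{3/2}),  u = L² − r² sin²θ = 0.0518555 m².
Substituting r = 0.052 m, L = 0.2285 m, θ = 158.7°: d²x/dθ² = +0.039636 m.
a = ω²·d²x/dθ² = (10.47)²·(+0.039636) = +4.3466 m/s²;  |a| = 4.3466 m/s².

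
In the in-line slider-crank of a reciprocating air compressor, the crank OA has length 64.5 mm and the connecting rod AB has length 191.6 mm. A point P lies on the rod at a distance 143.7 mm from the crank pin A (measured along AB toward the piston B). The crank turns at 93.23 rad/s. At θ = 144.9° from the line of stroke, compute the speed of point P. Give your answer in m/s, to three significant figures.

2.99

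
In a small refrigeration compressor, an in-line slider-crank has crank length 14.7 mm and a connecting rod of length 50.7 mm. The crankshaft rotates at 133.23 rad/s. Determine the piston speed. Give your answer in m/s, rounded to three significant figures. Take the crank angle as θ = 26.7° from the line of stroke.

ω = 133.2 rad/s
For an in-line slider-crank, x = r cosθ + √(L² − r² sin²θ), so v = −rω sinθ·[1 + r cosθ/√(L² − r² sin²θ)].
With r = 0.0147 m, L = 0.0507 m, θ = 26.7°: √(L² − r² sin²θ) = 0.050268 m.
v = −0.0147·133.2·0.44932·[1 + 0.0147·0.89337/0.050268] = -1.1099 m/s.
|v| = 1.1099 m/s.

1.11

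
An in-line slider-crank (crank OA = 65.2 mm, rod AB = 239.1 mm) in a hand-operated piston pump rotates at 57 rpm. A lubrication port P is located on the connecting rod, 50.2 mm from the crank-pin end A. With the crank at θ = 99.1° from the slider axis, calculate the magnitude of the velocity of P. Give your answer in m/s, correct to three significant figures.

0.384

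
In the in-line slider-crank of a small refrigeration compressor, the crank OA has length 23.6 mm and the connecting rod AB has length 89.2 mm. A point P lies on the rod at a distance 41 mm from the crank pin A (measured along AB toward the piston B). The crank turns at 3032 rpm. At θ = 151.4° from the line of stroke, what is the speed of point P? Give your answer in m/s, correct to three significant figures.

4.78

ω = 317.5 rad/s.  Crank-pin speed |V_A| = rω = 7.4932 m/s, perpendicular to OA.
Rod angle: sinφ = −(r/L) sinθ ⇒ φ = -7.276°; ω_rod = −rω cosθ/√(L²−r²sin²θ) = +74.354 rad/s.
V_P = V_A + ω_rod × AP, with AP = 0.041 m along the rod.
Components: V_Px = −rω sinθ − a·ω_rod·sinφ = -3.2009 m/s;  V_Py = rω cosθ + a·ω_rod·cosφ = -3.555 m/s.
|V_P| = √(V_Px² + V_Py²) = 4.7837 m/s.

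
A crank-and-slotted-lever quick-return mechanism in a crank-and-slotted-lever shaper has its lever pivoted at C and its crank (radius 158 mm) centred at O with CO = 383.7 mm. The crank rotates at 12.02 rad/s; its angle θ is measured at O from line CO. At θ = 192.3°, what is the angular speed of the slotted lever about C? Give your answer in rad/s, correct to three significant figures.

7.67

ω = 12.02 rad/s
Crank pin A relative to C: A = (d + r cosθ, r sinθ); lever angle φ = atan2(r sinθ, d + r cosθ).
Differentiating tanφ: φ̇ = rω(d cosθ + r)/(d² + r² + 2dr cosθ).
d² + r² + 2dr cosθ = |CA|² = 0.0537237 m²;  d cosθ + r = -0.21689 m.
|ω_lever| = |0.158·12.02·-0.21689| / 0.0537237 = 7.6673 rad/s.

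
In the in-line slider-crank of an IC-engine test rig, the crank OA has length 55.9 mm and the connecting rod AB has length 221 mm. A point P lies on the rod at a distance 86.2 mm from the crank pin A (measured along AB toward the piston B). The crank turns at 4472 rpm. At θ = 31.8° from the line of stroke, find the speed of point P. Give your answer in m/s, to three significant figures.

ω = 468.3 rad/s.  Crank-pin speed |V_A| = rω = 26.178 m/s, perpendicular to OA.
Rod angle: sinφ = −(r/L) sinθ ⇒ φ = -7.660°; ω_rod = −rω cosθ/√(L²−r²sin²θ) = -101.58 rad/s.
V_P = V_A + ω_rod × AP, with AP = 0.0862 m along the rod.
Components: V_Px = −rω sinθ − a·ω_rod·sinφ = -14.962 m/s;  V_Py = rω cosθ + a·ω_rod·cosφ = +13.571 m/s.
|V_P| = √(V_Px² + V_Py²) = 20.2 m/s.

20.2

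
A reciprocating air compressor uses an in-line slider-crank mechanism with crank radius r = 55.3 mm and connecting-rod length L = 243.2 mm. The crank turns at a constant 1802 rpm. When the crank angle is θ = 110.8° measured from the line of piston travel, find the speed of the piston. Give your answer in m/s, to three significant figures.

8.95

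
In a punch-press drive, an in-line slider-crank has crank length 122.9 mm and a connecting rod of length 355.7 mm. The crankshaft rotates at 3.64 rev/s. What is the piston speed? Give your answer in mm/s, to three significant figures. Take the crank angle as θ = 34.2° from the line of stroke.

2040

ω = 2π·3.64 = 22.87 rad/s
For an in-line slider-crank, x = r cosθ + √(L² − r² sin²θ), so v = −rω sinθ·[1 + r cosθ/√(L² − r² sin²θ)].
With r = 0.1229 m, L = 0.3557 m, θ = 34.2°: √(L² − r² sin²θ) = 0.34893 m.
v = −0.1229·22.87·0.56208·[1 + 0.1229·0.82708/0.34893] = -2.0402 m/s.
|v| = 2.0402 m/s = 2040.2 mm/s.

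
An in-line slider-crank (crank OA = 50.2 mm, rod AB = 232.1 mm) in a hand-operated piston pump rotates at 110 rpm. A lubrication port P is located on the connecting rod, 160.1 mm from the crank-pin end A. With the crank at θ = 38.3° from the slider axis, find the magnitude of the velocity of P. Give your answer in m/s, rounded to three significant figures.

0.425

ω = 11.52 rad/s.  Crank-pin speed |V_A| = rω = 0.57826 m/s, perpendicular to OA.
Rod angle: sinφ = −(r/L) sinθ ⇒ φ = -7.704°; ω_rod = −rω cosθ/√(L²−r²sin²θ) = -1.973 rad/s.
V_P = V_A + ω_rod × AP, with AP = 0.1601 m along the rod.
Components: V_Px = −rω sinθ − a·ω_rod·sinφ = -0.40074 m/s;  V_Py = rω cosθ + a·ω_rod·cosφ = +0.14078 m/s.
|V_P| = √(V_Px² + V_Py²) = 0.42475 m/s.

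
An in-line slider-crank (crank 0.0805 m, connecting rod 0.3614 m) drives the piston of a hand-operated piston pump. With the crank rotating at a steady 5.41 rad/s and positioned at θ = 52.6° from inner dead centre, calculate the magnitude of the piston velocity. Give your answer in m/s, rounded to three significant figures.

ω = 5.41 rad/s
For an in-line slider-crank, x = r cosθ + √(L² − r² sin²θ), so v = −rω sinθ·[1 + r cosθ/√(L² − r² sin²θ)].
With r = 0.0805 m, L = 0.3614 m, θ = 52.6°: √(L² − r² sin²θ) = 0.3557 m.
v = −0.0805·5.41·0.79441·[1 + 0.0805·0.60738/0.3557] = -0.39353 m/s.
|v| = 0.39353 m/s.

0.394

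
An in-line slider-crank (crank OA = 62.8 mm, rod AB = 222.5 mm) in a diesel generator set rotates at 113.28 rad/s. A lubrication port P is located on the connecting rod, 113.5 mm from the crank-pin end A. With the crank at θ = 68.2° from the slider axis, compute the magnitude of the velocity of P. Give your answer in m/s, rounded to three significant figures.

ω = 113.3 rad/s.  Crank-pin speed |V_A| = rω = 7.114 m/s, perpendicular to OA.
Rod angle: sinφ = −(r/L) sinθ ⇒ φ = -15.192°; ω_rod = −rω cosθ/√(L²−r²sin²θ) = -12.304 rad/s.
V_P = V_A + ω_rod × AP, with AP = 0.1135 m along the rod.
Components: V_Px = −rω sinθ − a·ω_rod·sinφ = -6.9712 m/s;  V_Py = rω cosθ + a·ω_rod·cosφ = +1.2942 m/s.
|V_P| = √(V_Px² + V_Py²) = 7.0903 m/s.

7.09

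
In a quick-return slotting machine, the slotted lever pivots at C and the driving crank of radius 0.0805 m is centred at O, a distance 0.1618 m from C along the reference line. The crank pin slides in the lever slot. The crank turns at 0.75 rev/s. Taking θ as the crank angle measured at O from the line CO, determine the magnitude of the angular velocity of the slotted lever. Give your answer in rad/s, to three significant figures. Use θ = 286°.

ω = 4.712 rad/s (from 0.75 rev/s).
Crank pin A relative to C: A = (d + r cosθ, r sinθ); lever angle φ = atan2(r sinθ, d + r cosθ).
Differentiating tanφ: φ̇ = rω(d cosθ + r)/(d² + r² + 2dr cosθ).
d² + r² + 2dr cosθ = |CA|² = 0.0398398 m²;  d cosθ + r = +0.1251 m.
|ω_lever| = |0.0805·4.712·+0.1251| / 0.0398398 = 1.1912 rad/s.

1.19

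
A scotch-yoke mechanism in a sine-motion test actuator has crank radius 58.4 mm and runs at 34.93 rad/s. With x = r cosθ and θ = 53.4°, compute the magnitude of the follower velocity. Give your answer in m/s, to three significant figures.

1.64

ω = 34.93 rad/s
x = r cosθ ⇒ ẋ = −rω sinθ.
|v| = rω|sinθ| = 0.0584·34.93·|sin 53.4°| = 1.6377 m/s.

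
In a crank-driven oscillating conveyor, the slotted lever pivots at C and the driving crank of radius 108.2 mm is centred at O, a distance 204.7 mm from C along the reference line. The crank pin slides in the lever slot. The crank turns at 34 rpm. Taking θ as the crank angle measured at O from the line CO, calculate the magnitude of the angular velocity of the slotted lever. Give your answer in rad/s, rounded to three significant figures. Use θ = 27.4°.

ω = 3.56 rad/s (from 34 rpm).
Crank pin A relative to C: A = (d + r cosθ, r sinθ); lever angle φ = atan2(r sinθ, d + r cosθ).
Differentiating tanφ: φ̇ = rω(d cosθ + r)/(d² + r² + 2dr cosθ).
d² + r² + 2dr cosθ = |CA|² = 0.092937 m²;  d cosθ + r = +0.28994 m.
|ω_lever| = |0.1082·3.56·+0.28994| / 0.092937 = 1.2018 rad/s.

1.20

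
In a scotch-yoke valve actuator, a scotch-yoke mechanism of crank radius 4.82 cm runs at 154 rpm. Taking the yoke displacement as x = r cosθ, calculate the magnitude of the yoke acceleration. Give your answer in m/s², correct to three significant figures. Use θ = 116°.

ω = 16.13 rad/s (from 154 rpm).
x = r cosθ ⇒ ẍ = −rω² cosθ (ω constant).
|a| = rω²|cosθ| = 0.0482·(16.13)²·|cos 116°| = 5.4953 m/s².

5.50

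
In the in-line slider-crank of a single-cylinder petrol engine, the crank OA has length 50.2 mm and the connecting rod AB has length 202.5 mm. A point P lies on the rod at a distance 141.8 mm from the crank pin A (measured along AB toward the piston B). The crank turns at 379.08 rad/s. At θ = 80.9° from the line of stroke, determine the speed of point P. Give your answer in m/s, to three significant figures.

19.3

ω = 379.1 rad/s.  Crank-pin speed |V_A| = rω = 19.03 m/s, perpendicular to OA.
Rod angle: sinφ = −(r/L) sinθ ⇒ φ = -14.169°; ω_rod = −rω cosθ/√(L²−r²sin²θ) = -15.329 rad/s.
V_P = V_A + ω_rod × AP, with AP = 0.1418 m along the rod.
Components: V_Px = −rω sinθ − a·ω_rod·sinφ = -19.322 m/s;  V_Py = rω cosθ + a·ω_rod·cosφ = +0.90217 m/s.
|V_P| = √(V_Px² + V_Py²) = 19.343 m/s.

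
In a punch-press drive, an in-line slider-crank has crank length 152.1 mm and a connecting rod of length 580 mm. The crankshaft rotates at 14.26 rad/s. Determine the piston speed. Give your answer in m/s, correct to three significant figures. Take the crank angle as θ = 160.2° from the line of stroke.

ω = 14.26 rad/s
For an in-line slider-crank, x = r cosθ + √(L² − r² sin²θ), so v = −rω sinθ·[1 + r cosθ/√(L² − r² sin²θ)].
With r = 0.1521 m, L = 0.58 m, θ = 160.2°: √(L² − r² sin²θ) = 0.57771 m.
v = −0.1521·14.26·0.33874·[1 + 0.1521·-0.94088/0.57771] = -0.55271 m/s.
|v| = 0.55271 m/s.

0.553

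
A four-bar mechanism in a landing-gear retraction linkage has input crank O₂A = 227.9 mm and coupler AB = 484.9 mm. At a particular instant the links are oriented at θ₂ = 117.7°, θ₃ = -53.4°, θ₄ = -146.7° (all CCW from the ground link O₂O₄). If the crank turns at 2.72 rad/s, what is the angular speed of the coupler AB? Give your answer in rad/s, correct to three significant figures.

1.27

ω₂ = 2.72 rad/s
Differentiating the loop-closure r₂e^{iθ₂}+r₃e^{iθ₃}=r₁+r₄e^{iθ₄} gives r₂ω₂e^{iθ₂}+r₃ω₃e^{iθ₃}=r₄ω₄e^{iθ₄}.
Eliminating the other unknown: ω₃ = r₂ω₂ sin(θ₄−θ₂) / [r₃ sin(θ₃−θ₄)].
Numerator sine = +0.99523; denominator sine = +0.99834.
Result = 0.2279·2.72·(+0.99523) / (0.4849·(+0.99834)) = +1.2744 rad/s; magnitude 1.2744 rad/s.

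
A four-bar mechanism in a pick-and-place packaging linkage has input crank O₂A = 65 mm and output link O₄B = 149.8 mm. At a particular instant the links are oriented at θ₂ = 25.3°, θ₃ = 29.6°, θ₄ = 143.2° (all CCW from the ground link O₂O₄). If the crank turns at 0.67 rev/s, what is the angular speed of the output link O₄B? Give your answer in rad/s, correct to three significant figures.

ω₂ = 4.21 rad/s (from 0.67 rev/s).
Differentiating the loop-closure r₂e^{iθ₂}+r₃e^{iθ₃}=r₁+r₄e^{iθ₄} gives r₂ω₂e^{iθ₂}+r₃ω₃e^{iθ₃}=r₄ω₄e^{iθ₄}.
Eliminating the other unknown: ω₄ = r₂ω₂ sin(θ₂−θ₃) / [r₄ sin(θ₄−θ₃)].
Numerator sine = -0.07498; denominator sine = +0.91636.
Result = 0.065·4.21·(-0.07498) / (0.1498·(+0.91636)) = -0.14946 rad/s; magnitude 0.14946 rad/s.

0.149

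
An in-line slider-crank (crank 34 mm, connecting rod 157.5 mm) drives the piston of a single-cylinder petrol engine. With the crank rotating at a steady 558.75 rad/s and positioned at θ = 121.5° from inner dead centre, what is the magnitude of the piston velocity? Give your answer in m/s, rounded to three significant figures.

ω = 558.8 rad/s
For an in-line slider-crank, x = r cosθ + √(L² − r² sin²θ), so v = −rω sinθ·[1 + r cosθ/√(L² − r² sin²θ)].
With r = 0.034 m, L = 0.1575 m, θ = 121.5°: √(L² − r² sin²θ) = 0.15481 m.
v = −0.034·558.8·0.85264·[1 + 0.034·-0.52250/0.15481] = -14.339 m/s.
|v| = 14.339 m/s.

14.3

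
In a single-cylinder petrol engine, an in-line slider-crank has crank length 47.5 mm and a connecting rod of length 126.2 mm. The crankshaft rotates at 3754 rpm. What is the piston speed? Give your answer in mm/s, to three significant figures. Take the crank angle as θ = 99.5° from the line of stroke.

17200

ω = 2π·3754/60 = 393.1 rad/s
For an in-line slider-crank, x = r cosθ + √(L² − r² sin²θ), so v = −rω sinθ·[1 + r cosθ/√(L² − r² sin²θ)].
With r = 0.0475 m, L = 0.1262 m, θ = 99.5°: √(L² − r² sin²θ) = 0.11718 m.
v = −0.0475·393.1·0.98629·[1 + 0.0475·-0.16505/0.11718] = -17.185 m/s.
|v| = 17.185 m/s = 17185 mm/s.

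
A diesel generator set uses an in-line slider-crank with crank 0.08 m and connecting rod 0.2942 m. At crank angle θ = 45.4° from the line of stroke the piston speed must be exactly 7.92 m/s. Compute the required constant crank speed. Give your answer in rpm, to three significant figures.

1110

For an in-line slider-crank, |v_piston| = rω|sinθ|·[1 + r cosθ/√(L² − r² sin²θ)].
With r = 0.08 m, L = 0.2942 m, θ = 45.4°: the bracketed kinematic factor |dx/dθ| = 0.068048 m.
ω = v/|dx/dθ| = 7.92/0.068048 = 116.39 rad/s.
N = 60ω/(2π) = 1111.4 rpm.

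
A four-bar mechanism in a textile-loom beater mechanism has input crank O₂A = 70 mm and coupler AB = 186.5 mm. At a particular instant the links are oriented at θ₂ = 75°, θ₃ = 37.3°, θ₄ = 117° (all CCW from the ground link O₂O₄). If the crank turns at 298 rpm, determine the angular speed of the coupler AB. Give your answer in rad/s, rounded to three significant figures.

7.97

ω₂ = 31.21 rad/s (from 298 rpm).
Differentiating the loop-closure r₂e^{iθ₂}+r₃e^{iθ₃}=r₁+r₄e^{iθ₄} gives r₂ω₂e^{iθ₂}+r₃ω₃e^{iθ₃}=r₄ω₄e^{iθ₄}.
Eliminating the other unknown: ω₃ = r₂ω₂ sin(θ₄−θ₂) / [r₃ sin(θ₃−θ₄)].
Numerator sine = +0.66913; denominator sine = -0.98389.
Result = 0.07·31.21·(+0.66913) / (0.1865·(-0.98389)) = -7.9658 rad/s; magnitude 7.9658 rad/s.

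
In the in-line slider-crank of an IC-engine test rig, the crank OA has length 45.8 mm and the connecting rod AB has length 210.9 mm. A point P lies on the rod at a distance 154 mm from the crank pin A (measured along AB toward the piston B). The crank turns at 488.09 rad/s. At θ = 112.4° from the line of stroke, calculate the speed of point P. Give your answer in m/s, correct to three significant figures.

ω = 488.1 rad/s.  Crank-pin speed |V_A| = rω = 22.355 m/s, perpendicular to OA.
Rod angle: sinφ = −(r/L) sinθ ⇒ φ = -11.582°; ω_rod = −rω cosθ/√(L²−r²sin²θ) = +41.231 rad/s.
V_P = V_A + ω_rod × AP, with AP = 0.154 m along the rod.
Components: V_Px = −rω sinθ − a·ω_rod·sinφ = -19.393 m/s;  V_Py = rω cosθ + a·ω_rod·cosφ = -2.2983 m/s.
|V_P| = √(V_Px² + V_Py²) = 19.529 m/s.

19.5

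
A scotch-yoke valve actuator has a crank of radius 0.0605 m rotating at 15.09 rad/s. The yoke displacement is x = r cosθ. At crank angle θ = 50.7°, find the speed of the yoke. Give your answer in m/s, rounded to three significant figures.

0.706

ω = 15.09 rad/s
x = r cosθ ⇒ ẋ = −rω sinθ.
|v| = rω|sinθ| = 0.0605·15.09·|sin 50.7°| = 0.70647 m/s.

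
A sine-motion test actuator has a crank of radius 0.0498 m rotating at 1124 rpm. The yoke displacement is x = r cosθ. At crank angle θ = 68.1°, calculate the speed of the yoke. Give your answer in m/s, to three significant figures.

5.44

ω = 117.7 rad/s (from 1124 rpm).
x = r cosθ ⇒ ẋ = −rω sinθ.
|v| = rω|sinθ| = 0.0498·117.7·|sin 68.1°| = 5.4387 m/s.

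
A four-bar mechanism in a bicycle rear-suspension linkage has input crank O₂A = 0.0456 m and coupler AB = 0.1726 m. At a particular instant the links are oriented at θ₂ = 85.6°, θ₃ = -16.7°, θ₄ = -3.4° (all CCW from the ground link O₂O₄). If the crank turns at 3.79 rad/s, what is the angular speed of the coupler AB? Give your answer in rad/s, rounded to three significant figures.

4.35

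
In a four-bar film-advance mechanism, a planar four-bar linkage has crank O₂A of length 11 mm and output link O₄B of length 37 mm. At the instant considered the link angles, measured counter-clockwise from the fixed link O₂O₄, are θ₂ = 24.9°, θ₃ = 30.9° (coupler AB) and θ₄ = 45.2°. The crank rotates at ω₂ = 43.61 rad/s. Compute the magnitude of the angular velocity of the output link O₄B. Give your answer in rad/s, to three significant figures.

5.49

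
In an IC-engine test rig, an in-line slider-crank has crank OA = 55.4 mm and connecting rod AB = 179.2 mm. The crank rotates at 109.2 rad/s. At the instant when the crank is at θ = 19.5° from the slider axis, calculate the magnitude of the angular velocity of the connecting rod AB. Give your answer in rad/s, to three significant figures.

ω = 109.2 rad/s
The rod makes angle φ with the slider axis where L sinφ = r sinθ; differentiating, L cosφ·φ̇ = r ω cosθ.
L cosφ = √(L² − r² sin²θ) = 0.17824 m.
|ω_rod| = r ω |cosθ| / √(L² − r² sin²θ) = 0.0554·109.2·0.94264/0.17824 = 31.994 rad/s.

32.0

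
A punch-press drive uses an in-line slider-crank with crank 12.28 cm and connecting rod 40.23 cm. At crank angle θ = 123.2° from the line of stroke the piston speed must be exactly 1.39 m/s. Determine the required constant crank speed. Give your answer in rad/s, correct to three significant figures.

For an in-line slider-crank, |v_piston| = rω|sinθ|·[1 + r cosθ/√(L² − r² sin²θ)].
With r = 0.1228 m, L = 0.4023 m, θ = 123.2°: the bracketed kinematic factor |dx/dθ| = 0.084991 m.
ω = v/|dx/dθ| = 1.39/0.084991 = 16.355 rad/s.

16.4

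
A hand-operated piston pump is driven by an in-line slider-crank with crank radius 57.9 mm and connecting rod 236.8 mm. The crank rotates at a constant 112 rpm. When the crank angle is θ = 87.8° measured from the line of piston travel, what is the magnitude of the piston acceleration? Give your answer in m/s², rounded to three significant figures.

ω = 2π·112/60 = 11.73 rad/s
x(θ) = r cosθ + √(L² − r² sin²θ); with ω constant, a = ω²·d²x/dθ².
d²x/dθ² = −r cosθ − r²(cos2θ)/√u − r⁴ sin²2θ/(4u^{3/2}),  u = L² − r² sin²θ = 0.0527268 m².
Substituting r = 0.0579 m, L = 0.2368 m, θ = 87.8°: d²x/dθ² = +0.012333 m.
a = ω²·d²x/dθ² = (11.73)²·(+0.012333) = +1.6965 m/s²;  |a| = 1.6965 m/s².

1.70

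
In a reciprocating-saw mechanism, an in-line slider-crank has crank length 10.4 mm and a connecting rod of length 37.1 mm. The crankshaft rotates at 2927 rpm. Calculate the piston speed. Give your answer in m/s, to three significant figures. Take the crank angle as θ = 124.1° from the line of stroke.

ω = 2π·2927/60 = 306.5 rad/s
For an in-line slider-crank, x = r cosθ + √(L² − r² sin²θ), so v = −rω sinθ·[1 + r cosθ/√(L² − r² sin²θ)].
With r = 0.0104 m, L = 0.0371 m, θ = 124.1°: √(L² − r² sin²θ) = 0.036087 m.
v = −0.0104·306.5·0.82806·[1 + 0.0104·-0.56064/0.036087] = -2.2132 m/s.
|v| = 2.2132 m/s.

2.21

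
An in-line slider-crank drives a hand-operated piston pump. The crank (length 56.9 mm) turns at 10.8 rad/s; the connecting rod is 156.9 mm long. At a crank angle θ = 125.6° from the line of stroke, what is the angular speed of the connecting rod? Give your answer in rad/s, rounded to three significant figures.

2.39

ω = 10.8 rad/s
The rod makes angle φ with the slider axis where L sinφ = r sinθ; differentiating, L cosφ·φ̇ = r ω cosθ.
L cosφ = √(L² − r² sin²θ) = 0.14992 m.
|ω_rod| = r ω |cosθ| / √(L² − r² sin²θ) = 0.0569·10.8·0.58212/0.14992 = 2.3861 rad/s.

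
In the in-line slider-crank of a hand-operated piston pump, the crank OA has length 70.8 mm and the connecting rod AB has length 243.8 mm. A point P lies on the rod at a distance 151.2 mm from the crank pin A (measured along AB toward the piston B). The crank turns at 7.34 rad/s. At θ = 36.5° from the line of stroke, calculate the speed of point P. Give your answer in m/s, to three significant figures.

ω = 7.34 rad/s.  Crank-pin speed |V_A| = rω = 0.51967 m/s, perpendicular to OA.
Rod angle: sinφ = −(r/L) sinθ ⇒ φ = -9.947°; ω_rod = −rω cosθ/√(L²−r²sin²θ) = -1.7396 rad/s.
V_P = V_A + ω_rod × AP, with AP = 0.1512 m along the rod.
Components: V_Px = −rω sinθ − a·ω_rod·sinφ = -0.35455 m/s;  V_Py = rω cosθ + a·ω_rod·cosφ = +0.15867 m/s.
|V_P| = √(V_Px² + V_Py²) = 0.38843 m/s.

0.388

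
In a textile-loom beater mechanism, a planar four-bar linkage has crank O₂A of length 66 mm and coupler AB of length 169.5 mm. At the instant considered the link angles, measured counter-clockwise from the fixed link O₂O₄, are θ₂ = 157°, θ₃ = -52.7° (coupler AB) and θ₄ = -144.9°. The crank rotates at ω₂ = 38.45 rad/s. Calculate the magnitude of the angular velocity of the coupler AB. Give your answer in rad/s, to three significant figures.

12.7

ω₂ = 38.45 rad/s
Differentiating the loop-closure r₂e^{iθ₂}+r₃e^{iθ₃}=r₁+r₄e^{iθ₄} gives r₂ω₂e^{iθ₂}+r₃ω₃e^{iθ₃}=r₄ω₄e^{iθ₄}.
Eliminating the other unknown: ω₃ = r₂ω₂ sin(θ₄−θ₂) / [r₃ sin(θ₃−θ₄)].
Numerator sine = +0.84897; denominator sine = +0.99926.
Result = 0.066·38.45·(+0.84897) / (0.1695·(+0.99926)) = +12.72 rad/s; magnitude 12.72 rad/s.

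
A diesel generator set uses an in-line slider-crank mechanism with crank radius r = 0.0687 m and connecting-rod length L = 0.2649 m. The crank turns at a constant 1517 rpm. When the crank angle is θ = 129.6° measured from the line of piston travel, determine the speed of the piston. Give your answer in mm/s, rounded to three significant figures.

6990

ω = 2π·1517/60 = 158.9 rad/s
For an in-line slider-crank, x = r cosθ + √(L² − r² sin²θ), so v = −rω sinθ·[1 + r cosθ/√(L² − r² sin²θ)].
With r = 0.0687 m, L = 0.2649 m, θ = 129.6°: √(L² − r² sin²θ) = 0.25956 m.
v = −0.0687·158.9·0.77051·[1 + 0.0687·-0.63742/0.25956] = -6.9904 m/s.
|v| = 6.9904 m/s = 6990.4 mm/s.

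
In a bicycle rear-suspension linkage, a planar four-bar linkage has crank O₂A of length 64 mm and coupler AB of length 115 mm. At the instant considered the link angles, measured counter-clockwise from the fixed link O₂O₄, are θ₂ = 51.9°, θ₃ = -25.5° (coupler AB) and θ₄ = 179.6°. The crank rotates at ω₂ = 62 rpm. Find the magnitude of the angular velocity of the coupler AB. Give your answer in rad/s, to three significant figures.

ω₂ = 6.493 rad/s (from 62 rpm).
Differentiating the loop-closure r₂e^{iθ₂}+r₃e^{iθ₃}=r₁+r₄e^{iθ₄} gives r₂ω₂e^{iθ₂}+r₃ω₃e^{iθ₃}=r₄ω₄e^{iθ₄}.
Eliminating the other unknown: ω₃ = r₂ω₂ sin(θ₄−θ₂) / [r₃ sin(θ₃−θ₄)].
Numerator sine = +0.79122; denominator sine = +0.42420.
Result = 0.064·6.493·(+0.79122) / (0.115·(+0.42420)) = +6.7396 rad/s; magnitude 6.7396 rad/s.

6.74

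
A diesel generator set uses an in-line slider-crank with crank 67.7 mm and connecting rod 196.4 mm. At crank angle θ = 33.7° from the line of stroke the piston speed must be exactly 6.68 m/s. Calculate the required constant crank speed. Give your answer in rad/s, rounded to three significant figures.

138

For an in-line slider-crank, |v_piston| = rω|sinθ|·[1 + r cosθ/√(L² − r² sin²θ)].
With r = 0.0677 m, L = 0.1964 m, θ = 33.7°: the bracketed kinematic factor |dx/dθ| = 0.048538 m.
ω = v/|dx/dθ| = 6.68/0.048538 = 137.62 rad/s.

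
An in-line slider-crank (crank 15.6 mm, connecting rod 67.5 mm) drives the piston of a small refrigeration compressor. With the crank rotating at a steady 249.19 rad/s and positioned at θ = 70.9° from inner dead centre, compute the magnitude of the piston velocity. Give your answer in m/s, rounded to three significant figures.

3.96

ω = 249.2 rad/s
For an in-line slider-crank, x = r cosθ + √(L² − r² sin²θ), so v = −rω sinθ·[1 + r cosθ/√(L² − r² sin²θ)].
With r = 0.0156 m, L = 0.0675 m, θ = 70.9°: √(L² − r² sin²θ) = 0.065871 m.
v = −0.0156·249.2·0.94495·[1 + 0.0156·0.32722/0.065871] = -3.958 m/s.
|v| = 3.958 m/s.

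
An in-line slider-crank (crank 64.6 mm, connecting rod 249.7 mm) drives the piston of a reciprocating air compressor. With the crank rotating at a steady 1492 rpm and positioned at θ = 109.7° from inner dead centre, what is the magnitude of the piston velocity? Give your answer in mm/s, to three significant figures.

ω = 2π·1492/60 = 156.2 rad/s
For an in-line slider-crank, x = r cosθ + √(L² − r² sin²θ), so v = −rω sinθ·[1 + r cosθ/√(L² − r² sin²θ)].
With r = 0.0646 m, L = 0.2497 m, θ = 109.7°: √(L² − r² sin²θ) = 0.24218 m.
v = −0.0646·156.2·0.94147·[1 + 0.0646·-0.33710/0.24218] = -8.648 m/s.
|v| = 8.648 m/s = 8648 mm/s.

8650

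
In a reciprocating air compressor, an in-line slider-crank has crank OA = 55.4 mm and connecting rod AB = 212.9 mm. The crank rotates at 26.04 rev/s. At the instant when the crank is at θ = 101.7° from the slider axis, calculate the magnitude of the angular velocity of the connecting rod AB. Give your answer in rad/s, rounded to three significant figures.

8.93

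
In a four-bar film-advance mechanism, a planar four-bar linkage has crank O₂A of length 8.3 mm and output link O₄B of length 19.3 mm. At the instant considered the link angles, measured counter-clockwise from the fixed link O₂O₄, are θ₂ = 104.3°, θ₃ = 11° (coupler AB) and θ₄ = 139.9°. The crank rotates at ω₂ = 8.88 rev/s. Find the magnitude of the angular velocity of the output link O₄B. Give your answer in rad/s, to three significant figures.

ω₂ = 55.79 rad/s (from 8.88 rev/s).
Differentiating the loop-closure r₂e^{iθ₂}+r₃e^{iθ₃}=r₁+r₄e^{iθ₄} gives r₂ω₂e^{iθ₂}+r₃ω₃e^{iθ₃}=r₄ω₄e^{iθ₄}.
Eliminating the other unknown: ω₄ = r₂ω₂ sin(θ₂−θ₃) / [r₄ sin(θ₄−θ₃)].
Numerator sine = +0.99834; denominator sine = +0.77824.
Result = 0.0083·55.79·(+0.99834) / (0.0193·(+0.77824)) = +30.781 rad/s; magnitude 30.781 rad/s.

30.8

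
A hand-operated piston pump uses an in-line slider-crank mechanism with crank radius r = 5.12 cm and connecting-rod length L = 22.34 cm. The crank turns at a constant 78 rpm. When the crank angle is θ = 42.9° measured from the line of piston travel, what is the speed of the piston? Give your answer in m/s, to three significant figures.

ω = 2π·78/60 = 8.168 rad/s
For an in-line slider-crank, x = r cosθ + √(L² − r² sin²θ), so v = −rω sinθ·[1 + r cosθ/√(L² − r² sin²θ)].
With r = 0.0512 m, L = 0.2234 m, θ = 42.9°: √(L² − r² sin²θ) = 0.22066 m.
v = −0.0512·8.168·0.68072·[1 + 0.0512·0.73254/0.22066] = -0.33307 m/s.
|v| = 0.33307 m/s.

0.333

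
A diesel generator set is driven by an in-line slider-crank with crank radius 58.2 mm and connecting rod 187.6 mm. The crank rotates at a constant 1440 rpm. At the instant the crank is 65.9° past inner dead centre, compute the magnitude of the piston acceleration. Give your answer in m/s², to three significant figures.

ω = 2π·1440/60 = 150.8 rad/s
x(θ) = r cosθ + √(L² − r² sin²θ); with ω constant, a = ω²·d²x/dθ².
d²x/dθ² = −r cosθ − r²(cos2θ)/√u − r⁴ sin²2θ/(4u^{3/2}),  u = L² − r² sin²θ = 0.0323713 m².
Substituting r = 0.0582 m, L = 0.1876 m, θ = 65.9°: d²x/dθ² = -0.01149 m.
a = ω²·d²x/dθ² = (150.8)²·(-0.01149) = -261.28 m/s²;  |a| = 261.28 m/s².

261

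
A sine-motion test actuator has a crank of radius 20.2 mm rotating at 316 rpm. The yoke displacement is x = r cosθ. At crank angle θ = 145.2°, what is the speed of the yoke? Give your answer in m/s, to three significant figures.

0.381

ω = 33.09 rad/s (from 316 rpm).
x = r cosθ ⇒ ẋ = −rω sinθ.
|v| = rω|sinθ| = 0.0202·33.09·|sin 145.2°| = 0.38149 m/s.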